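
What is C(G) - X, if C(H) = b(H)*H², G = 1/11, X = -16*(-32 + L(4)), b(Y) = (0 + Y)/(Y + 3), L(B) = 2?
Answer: -1974719/4114 ≈ -480.00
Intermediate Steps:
b(Y) = Y/(3 + Y)
X = 480 (X = -16*(-32 + 2) = -16*(-30) = 480)
G = 1/11 ≈ 0.090909
C(H) = H³/(3 + H) (C(H) = (H/(3 + H))*H² = H³/(3 + H))
C(G) - X = (1/11)³/(3 + 1/11) - 1*480 = 1/(1331*(34/11)) - 480 = (1/1331)*(11/34) - 480 = 1/4114 - 480 = -1974719/4114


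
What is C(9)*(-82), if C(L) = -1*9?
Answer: 738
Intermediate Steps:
C(L) = -9
C(9)*(-82) = -9*(-82) = 738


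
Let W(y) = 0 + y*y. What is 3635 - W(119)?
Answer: -10526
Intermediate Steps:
W(y) = y² (W(y) = 0 + y² = y²)
3635 - W(119) = 3635 - 1*119² = 3635 - 1*14161 = 3635 - 14161 = -10526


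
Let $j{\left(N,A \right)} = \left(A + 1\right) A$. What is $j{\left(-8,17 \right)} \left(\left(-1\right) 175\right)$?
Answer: $-53550$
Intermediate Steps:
$j{\left(N,A \right)} = A \left(1 + A\right)$ ($j{\left(N,A \right)} = \left(1 + A\right) A = A \left(1 + A\right)$)
$j{\left(-8,17 \right)} \left(\left(-1\right) 175\right) = 17 \left(1 + 17\right) \left(\left(-1\right) 175\right) = 17 \cdot 18 \left(-175\right) = 306 \left(-175\right) = -53550$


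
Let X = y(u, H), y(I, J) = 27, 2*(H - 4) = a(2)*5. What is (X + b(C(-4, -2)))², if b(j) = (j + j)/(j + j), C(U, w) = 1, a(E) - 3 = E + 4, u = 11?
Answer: 784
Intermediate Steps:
a(E) = 7 + E (a(E) = 3 + (E + 4) = 3 + (4 + E) = 7 + E)
b(j) = 1 (b(j) = (2*j)/((2*j)) = (2*j)*(1/(2*j)) = 1)
H = 53/2 (H = 4 + ((7 + 2)*5)/2 = 4 + (9*5)/2 = 4 + (½)*45 = 4 + 45/2 = 53/2 ≈ 26.500)
X = 27
(X + b(C(-4, -2)))² = (27 + 1)² = 28² = 784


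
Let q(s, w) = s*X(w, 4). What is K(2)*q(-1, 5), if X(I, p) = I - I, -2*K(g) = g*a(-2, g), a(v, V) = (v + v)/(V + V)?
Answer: 0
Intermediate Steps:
a(v, V) = v/V (a(v, V) = (2*v)/((2*V)) = (2*v)*(1/(2*V)) = v/V)
K(g) = 1 (K(g) = -g*(-2/g)/2 = -½*(-2) = 1)
X(I, p) = 0
q(s, w) = 0 (q(s, w) = s*0 = 0)
K(2)*q(-1, 5) = 1*0 = 0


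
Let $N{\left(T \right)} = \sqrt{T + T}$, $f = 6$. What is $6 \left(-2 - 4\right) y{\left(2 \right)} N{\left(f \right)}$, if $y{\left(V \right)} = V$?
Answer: $- 144 \sqrt{3} \approx -249.42$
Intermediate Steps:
$N{\left(T \right)} = \sqrt{2} \sqrt{T}$ ($N{\left(T \right)} = \sqrt{2 T} = \sqrt{2} \sqrt{T}$)
$6 \left(-2 - 4\right) y{\left(2 \right)} N{\left(f \right)} = 6 \left(-2 - 4\right) 2 \sqrt{2} \sqrt{6} = 6 \left(\left(-6\right) 2\right) 2 \sqrt{3} = 6 \left(-12\right) 2 \sqrt{3} = - 72 \cdot 2 \sqrt{3} = - 144 \sqrt{3}$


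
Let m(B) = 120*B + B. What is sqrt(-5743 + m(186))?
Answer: sqrt(16763) ≈ 129.47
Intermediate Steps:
m(B) = 121*B
sqrt(-5743 + m(186)) = sqrt(-5743 + 121*186) = sqrt(-5743 + 22506) = sqrt(16763)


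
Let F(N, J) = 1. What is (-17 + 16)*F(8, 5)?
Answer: -1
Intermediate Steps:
(-17 + 16)*F(8, 5) = (-17 + 16)*1 = -1*1 = -1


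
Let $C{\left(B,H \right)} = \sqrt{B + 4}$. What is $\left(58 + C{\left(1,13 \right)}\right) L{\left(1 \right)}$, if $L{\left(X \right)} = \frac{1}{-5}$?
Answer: $- \frac{58}{5} - \frac{\sqrt{5}}{5} \approx -12.047$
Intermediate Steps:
$C{\left(B,H \right)} = \sqrt{4 + B}$
$L{\left(X \right)} = - \frac{1}{5}$
$\left(58 + C{\left(1,13 \right)}\right) L{\left(1 \right)} = \left(58 + \sqrt{4 + 1}\right) \left(- \frac{1}{5}\right) = \left(58 + \sqrt{5}\right) \left(- \frac{1}{5}\right) = - \frac{58}{5} - \frac{\sqrt{5}}{5}$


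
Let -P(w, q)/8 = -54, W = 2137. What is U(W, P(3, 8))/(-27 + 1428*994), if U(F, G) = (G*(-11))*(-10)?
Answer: 3168/94627 ≈ 0.033479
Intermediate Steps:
P(w, q) = 432 (P(w, q) = -8*(-54) = 432)
U(F, G) = 110*G (U(F, G) = -11*G*(-10) = 110*G)
U(W, P(3, 8))/(-27 + 1428*994) = (110*432)/(-27 + 1428*994) = 47520/(-27 + 1419432) = 47520/1419405 = 47520*(1/1419405) = 3168/94627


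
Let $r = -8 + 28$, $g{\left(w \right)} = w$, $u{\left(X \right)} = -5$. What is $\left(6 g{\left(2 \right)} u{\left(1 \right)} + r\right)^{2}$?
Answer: $1600$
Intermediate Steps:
$r = 20$
$\left(6 g{\left(2 \right)} u{\left(1 \right)} + r\right)^{2} = \left(6 \cdot 2 \left(-5\right) + 20\right)^{2} = \left(12 \left(-5\right) + 20\right)^{2} = \left(-60 + 20\right)^{2} = \left(-40\right)^{2} = 1600$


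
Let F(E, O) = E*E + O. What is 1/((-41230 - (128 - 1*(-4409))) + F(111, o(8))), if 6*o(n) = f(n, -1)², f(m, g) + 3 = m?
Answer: -6/200651 ≈ -2.9903e-5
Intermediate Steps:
f(m, g) = -3 + m
o(n) = (-3 + n)²/6
F(E, O) = O + E² (F(E, O) = E² + O = O + E²)
1/((-41230 - (128 - 1*(-4409))) + F(111, o(8))) = 1/((-41230 - (128 - 1*(-4409))) + ((-3 + 8)²/6 + 111²)) = 1/((-41230 - (128 + 4409)) + ((⅙)*5² + 12321)) = 1/((-41230 - 1*4537) + ((⅙)*25 + 12321)) = 1/((-41230 - 4537) + (25/6 + 12321)) = 1/(-45767 + 73951/6) = 1/(-200651/6) = -6/200651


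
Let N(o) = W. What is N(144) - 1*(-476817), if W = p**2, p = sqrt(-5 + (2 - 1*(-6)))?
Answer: 476820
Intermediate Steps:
p = sqrt(3) (p = sqrt(-5 + (2 + 6)) = sqrt(-5 + 8) = sqrt(3) ≈ 1.7320)
W = 3 (W = (sqrt(3))**2 = 3)
N(o) = 3
N(144) - 1*(-476817) = 3 - 1*(-476817) = 3 + 476817 = 476820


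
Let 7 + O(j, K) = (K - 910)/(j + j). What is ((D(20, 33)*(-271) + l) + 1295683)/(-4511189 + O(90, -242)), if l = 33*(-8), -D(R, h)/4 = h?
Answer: -6655955/22556012 ≈ -0.29509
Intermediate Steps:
D(R, h) = -4*h
l = -264
O(j, K) = -7 + (-910 + K)/(2*j) (O(j, K) = -7 + (K - 910)/(j + j) = -7 + (-910 + K)/((2*j)) = -7 + (-910 + K)*(1/(2*j)) = -7 + (-910 + K)/(2*j))
((D(20, 33)*(-271) + l) + 1295683)/(-4511189 + O(90, -242)) = ((-4*33*(-271) - 264) + 1295683)/(-4511189 + (1/2)*(-910 - 242 - 14*90)/90) = ((-132*(-271) - 264) + 1295683)/(-4511189 + (1/2)*(1/90)*(-910 - 242 - 1260)) = ((35772 - 264) + 1295683)/(-4511189 + (1/2)*(1/90)*(-2412)) = (35508 + 1295683)/(-4511189 - 67/5) = 1331191/(-22556012/5) = 1331191*(-5/22556012) = -6655955/22556012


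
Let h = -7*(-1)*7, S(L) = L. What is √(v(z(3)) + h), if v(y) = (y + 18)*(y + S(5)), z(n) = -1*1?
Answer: 3*√13 ≈ 10.817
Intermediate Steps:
z(n) = -1
h = 49 (h = 7*7 = 49)
v(y) = (5 + y)*(18 + y) (v(y) = (y + 18)*(y + 5) = (18 + y)*(5 + y) = (5 + y)*(18 + y))
√(v(z(3)) + h) = √((90 + (-1)² + 23*(-1)) + 49) = √((90 + 1 - 23) + 49) = √(68 + 49) = √117 = 3*√13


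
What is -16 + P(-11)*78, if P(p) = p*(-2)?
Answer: 1700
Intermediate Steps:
P(p) = -2*p
-16 + P(-11)*78 = -16 - 2*(-11)*78 = -16 + 22*78 = -16 + 1716 = 1700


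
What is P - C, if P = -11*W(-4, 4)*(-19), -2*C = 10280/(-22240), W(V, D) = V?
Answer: -929889/1112 ≈ -836.23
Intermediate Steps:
C = 257/1112 (C = -5140/(-22240) = -5140*(-1)/22240 = -½*(-257/556) = 257/1112 ≈ 0.23112)
P = -836 (P = -11*(-4)*(-19) = 44*(-19) = -836)
P - C = -836 - 1*257/1112 = -836 - 257/1112 = -929889/1112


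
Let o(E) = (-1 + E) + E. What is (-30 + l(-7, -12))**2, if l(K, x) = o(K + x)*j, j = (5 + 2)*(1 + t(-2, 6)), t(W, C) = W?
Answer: 59049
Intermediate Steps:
o(E) = -1 + 2*E
j = -7 (j = (5 + 2)*(1 - 2) = 7*(-1) = -7)
l(K, x) = 7 - 14*K - 14*x (l(K, x) = (-1 + 2*(K + x))*(-7) = (-1 + (2*K + 2*x))*(-7) = (-1 + 2*K + 2*x)*(-7) = 7 - 14*K - 14*x)
(-30 + l(-7, -12))**2 = (-30 + (7 - 14*(-7) - 14*(-12)))**2 = (-30 + (7 + 98 + 168))**2 = (-30 + 273)**2 = 243**2 = 59049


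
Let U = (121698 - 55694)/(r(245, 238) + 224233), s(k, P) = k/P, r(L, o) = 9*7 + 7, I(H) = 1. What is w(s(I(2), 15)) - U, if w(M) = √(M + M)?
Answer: -66004/224303 + √30/15 ≈ 0.070886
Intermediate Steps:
r(L, o) = 70 (r(L, o) = 63 + 7 = 70)
w(M) = √2*√M (w(M) = √(2*M) = √2*√M)
U = 66004/224303 (U = (121698 - 55694)/(70 + 224233) = 66004/224303 ≈ 0.29426)
w(s(I(2), 15)) - U = √2*√(1/15) - 1*66004/224303 = √2*√(1*(1/15)) - 66004/224303 = √2*√(1/15) - 66004/224303 = √2*(√15/15) - 66004/224303 = √30/15 - 66004/224303 = -66004/224303 + √30/15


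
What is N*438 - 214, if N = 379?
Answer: 165788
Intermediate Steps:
N*438 - 214 = 379*438 - 214 = 166002 - 214 = 165788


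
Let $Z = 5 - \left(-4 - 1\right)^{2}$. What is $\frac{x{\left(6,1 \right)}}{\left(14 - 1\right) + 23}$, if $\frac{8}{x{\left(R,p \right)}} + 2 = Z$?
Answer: $- \frac{1}{99} \approx -0.010101$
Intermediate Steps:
$Z = -20$ ($Z = 5 - \left(-5\right)^{2} = 5 - 25 = -20$)
$x{\left(R,p \right)} = - \frac{4}{11}$ ($x{\left(R,p \right)} = \frac{8}{-2 - 20} = \frac{8}{-22} = 8 \left(- \frac{1}{22}\right) = - \frac{4}{11}$)
$\frac{x{\left(6,1 \right)}}{\left(14 - 1\right) + 23} = \frac{1}{\left(14 - 1\right) + 23} \left(- \frac{4}{11}\right) = \frac{1}{13 + 23} \left(- \frac{4}{11}\right) = \frac{1}{36} \left(- \frac{4}{11}\right) = - \frac{1}{99}$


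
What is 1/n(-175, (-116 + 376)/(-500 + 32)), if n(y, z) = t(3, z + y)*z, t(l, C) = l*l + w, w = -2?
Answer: -9/35 ≈ -0.25714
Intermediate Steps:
t(l, C) = -2 + l² (t(l, C) = l*l - 2 = l² - 2 = -2 + l²)
n(y, z) = 7*z (n(y, z) = (-2 + 3²)*z = (-2 + 9)*z = 7*z)
1/n(-175, (-116 + 376)/(-500 + 32)) = 1/(7*((-116 + 376)/(-500 + 32))) = 1/(7*(260/(-468))) = 1/(7*(260*(-1/468))) = 1/(7*(-5/9)) = 1/(-35/9) = -9/35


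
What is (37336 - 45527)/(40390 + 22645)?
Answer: -8191/63035 ≈ -0.12994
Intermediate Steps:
(37336 - 45527)/(40390 + 22645) = -8191/63035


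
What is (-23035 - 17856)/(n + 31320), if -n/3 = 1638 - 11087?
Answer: -40891/59667 ≈ -0.68532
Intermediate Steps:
n = 28347 (n = -3*(1638 - 11087) = -3*(-9449) = 28347)
(-23035 - 17856)/(n + 31320) = (-23035 - 17856)/(28347 + 31320) = -40891/59667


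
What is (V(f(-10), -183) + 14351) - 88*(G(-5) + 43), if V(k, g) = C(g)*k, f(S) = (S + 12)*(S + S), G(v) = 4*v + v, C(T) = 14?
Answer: 12207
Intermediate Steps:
G(v) = 5*v
f(S) = 2*S*(12 + S) (f(S) = (12 + S)*(2*S) = 2*S*(12 + S))
V(k, g) = 14*k
(V(f(-10), -183) + 14351) - 88*(G(-5) + 43) = (14*(2*(-10)*(12 - 10)) + 14351) - 88*(5*(-5) + 43) = (14*(2*(-10)*2) + 14351) - 88*(-25 + 43) = (14*(-40) + 14351) - 88*18 = (-560 + 14351) - 1584 = 13791 - 1584 = 12207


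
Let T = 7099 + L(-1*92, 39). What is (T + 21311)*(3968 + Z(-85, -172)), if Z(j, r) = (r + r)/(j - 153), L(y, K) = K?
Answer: 13438283436/119 ≈ 1.1293e+8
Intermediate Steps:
Z(j, r) = 2*r/(-153 + j) (Z(j, r) = (2*r)/(-153 + j) = 2*r/(-153 + j))
T = 7138 (T = 7099 + 39 = 7138)
(T + 21311)*(3968 + Z(-85, -172)) = (7138 + 21311)*(3968 + 2*(-172)/(-153 - 85)) = 28449*(3968 + 2*(-172)/(-238)) = 28449*(3968 + 2*(-172)*(-1/238)) = 28449*(3968 + 172/119) = 28449*(472364/119) = 13438283436/119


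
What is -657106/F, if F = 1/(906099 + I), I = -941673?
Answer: 23375888844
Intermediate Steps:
F = -1/35574 (F = 1/(906099 - 941673) = 1/(-35574) = -1/35574 ≈ -2.8110e-5)
-657106/F = -657106/(-1/35574) = -657106*(-35574) = 23375888844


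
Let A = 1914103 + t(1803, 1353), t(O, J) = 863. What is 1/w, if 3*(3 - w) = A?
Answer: -1/638319 ≈ -1.5666e-6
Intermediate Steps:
A = 1914966 (A = 1914103 + 863 = 1914966)
w = -638319 (w = 3 - ⅓*1914966 = 3 - 638322 = -638319)
1/w = 1/(-638319) = -1/638319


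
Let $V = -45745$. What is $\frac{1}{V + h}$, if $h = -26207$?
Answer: $- \frac{1}{71952} \approx -1.3898 \cdot 10^{-5}$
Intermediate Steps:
$\frac{1}{V + h} = \frac{1}{-45745 - 26207} = \frac{1}{-71952} = - \frac{1}{71952}$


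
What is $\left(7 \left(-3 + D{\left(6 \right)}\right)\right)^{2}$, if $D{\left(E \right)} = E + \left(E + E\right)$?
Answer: $11025$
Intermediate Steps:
$D{\left(E \right)} = 3 E$ ($D{\left(E \right)} = E + 2 E = 3 E$)
$\left(7 \left(-3 + D{\left(6 \right)}\right)\right)^{2} = \left(7 \left(-3 + 3 \cdot 6\right)\right)^{2} = \left(7 \left(-3 + 18\right)\right)^{2} = \left(7 \cdot 15\right)^{2} = 105^{2} = 11025$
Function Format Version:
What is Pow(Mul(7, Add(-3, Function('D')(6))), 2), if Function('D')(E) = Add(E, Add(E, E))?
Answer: 11025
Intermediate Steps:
Function('D')(E) = Mul(3, E) (Function('D')(E) = Add(E, Mul(2, E)) = Mul(3, E))
Pow(Mul(7, Add(-3, Function('D')(6))), 2) = Pow(Mul(7, Add(-3, Mul(3, 6))), 2) = Pow(Mul(7, Add(-3, 18)), 2) = Pow(Mul(7, 15), 2) = Pow(105, 2) = 11025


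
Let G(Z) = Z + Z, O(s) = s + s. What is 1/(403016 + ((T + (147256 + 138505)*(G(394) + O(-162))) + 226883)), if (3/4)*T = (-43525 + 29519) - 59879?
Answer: 3/399373469 ≈ 7.5118e-9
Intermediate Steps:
T = -295540/3 (T = 4*((-43525 + 29519) - 59879)/3 = 4*(-14006 - 59879)/3 = (4/3)*(-73885) = -295540/3 ≈ -98513.)
O(s) = 2*s
G(Z) = 2*Z
1/(403016 + ((T + (147256 + 138505)*(G(394) + O(-162))) + 226883)) = 1/(403016 + ((-295540/3 + (147256 + 138505)*(2*394 + 2*(-162))) + 226883)) = 1/(403016 + ((-295540/3 + 285761*(788 - 324)) + 226883)) = 1/(403016 + ((-295540/3 + 285761*464) + 226883)) = 1/(403016 + ((-295540/3 + 132593104) + 226883)) = 1/(403016 + (397483772/3 + 226883)) = 1/(403016 + 398164421/3) = 1/(399373469/3) = 3/399373469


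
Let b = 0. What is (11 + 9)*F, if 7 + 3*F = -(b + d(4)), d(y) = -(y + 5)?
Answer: 40/3 ≈ 13.333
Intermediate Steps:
d(y) = -5 - y (d(y) = -(5 + y) = -5 - y)
F = 2/3 (F = -7/3 + (-(0 + (-5 - 1*4)))/3 = -7/3 + (-(0 + (-5 - 4)))/3 = -7/3 + (-(0 - 9))/3 = -7/3 + (-1*(-9))/3 = -7/3 + (1/3)*9 = -7/3 + 3 = 2/3 ≈ 0.66667)
(11 + 9)*F = (11 + 9)*(2/3) = 20*(2/3) = 40/3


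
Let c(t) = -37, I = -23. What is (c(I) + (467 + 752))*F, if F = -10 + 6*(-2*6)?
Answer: -96924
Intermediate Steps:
F = -82 (F = -10 + 6*(-12) = -10 - 72 = -82)
(c(I) + (467 + 752))*F = (-37 + (467 + 752))*(-82) = (-37 + 1219)*(-82) = 1182*(-82) = -96924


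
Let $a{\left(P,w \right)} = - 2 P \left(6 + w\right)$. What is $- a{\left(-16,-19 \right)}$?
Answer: $416$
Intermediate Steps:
$a{\left(P,w \right)} = - 2 P \left(6 + w\right)$
$- a{\left(-16,-19 \right)} = - \left(-2\right) \left(-16\right) \left(6 - 19\right) = - \left(-2\right) \left(-16\right) \left(-13\right) = \left(-1\right) \left(-416\right) = 416$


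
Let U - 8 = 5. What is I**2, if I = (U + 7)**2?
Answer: 160000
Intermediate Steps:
U = 13 (U = 8 + 5 = 13)
I = 400 (I = (13 + 7)**2 = 20**2 = 400)
I**2 = 400**2 = 160000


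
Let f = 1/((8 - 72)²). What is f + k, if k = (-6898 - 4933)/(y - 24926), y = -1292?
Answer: 24242997/53694464 ≈ 0.45150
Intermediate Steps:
k = 11831/26218 (k = (-6898 - 4933)/(-1292 - 24926) = -11831/(-26218) = -11831*(-1/26218) = 11831/26218 ≈ 0.45125)
f = 1/4096 (f = 1/((-64)²) = 1/4096 ≈ 0.00024414)
f + k = 1/4096 + 11831/26218 = 24242997/53694464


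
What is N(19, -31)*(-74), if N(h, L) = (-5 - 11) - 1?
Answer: 1258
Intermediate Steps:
N(h, L) = -17 (N(h, L) = -16 - 1 = -17)
N(19, -31)*(-74) = -17*(-74) = 1258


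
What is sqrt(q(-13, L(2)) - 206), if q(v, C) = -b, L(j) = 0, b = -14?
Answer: 8*I*sqrt(3) ≈ 13.856*I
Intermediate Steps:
q(v, C) = 14 (q(v, C) = -1*(-14) = 14)
sqrt(q(-13, L(2)) - 206) = sqrt(14 - 206) = sqrt(-192) = 8*I*sqrt(3)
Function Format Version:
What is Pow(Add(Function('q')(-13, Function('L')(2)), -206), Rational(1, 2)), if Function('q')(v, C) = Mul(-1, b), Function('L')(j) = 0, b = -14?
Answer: Mul(8, I, Pow(3, Rational(1, 2))) ≈ Mul(13.856, I)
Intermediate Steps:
Function('q')(v, C) = 14 (Function('q')(v, C) = Mul(-1, -14) = 14)
Pow(Add(Function('q')(-13, Function('L')(2)), -206), Rational(1, 2)) = Pow(Add(14, -206), Rational(1, 2)) = Pow(-192, Rational(1, 2)) = Mul(8, I, Pow(3, Rational(1, 2)))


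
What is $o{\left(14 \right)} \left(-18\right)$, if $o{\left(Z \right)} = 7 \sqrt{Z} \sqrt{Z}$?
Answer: $-1764$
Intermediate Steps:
$o{\left(Z \right)} = 7 Z$
$o{\left(14 \right)} \left(-18\right) = 7 \cdot 14 \left(-18\right) = 98 \left(-18\right) = -1764$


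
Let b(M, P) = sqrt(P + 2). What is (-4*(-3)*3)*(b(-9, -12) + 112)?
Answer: 4032 + 36*I*sqrt(10) ≈ 4032.0 + 113.84*I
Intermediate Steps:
b(M, P) = sqrt(2 + P)
(-4*(-3)*3)*(b(-9, -12) + 112) = (-4*(-3)*3)*(sqrt(2 - 12) + 112) = (12*3)*(sqrt(-10) + 112) = 36*(I*sqrt(10) + 112) = 36*(112 + I*sqrt(10)) = 4032 + 36*I*sqrt(10)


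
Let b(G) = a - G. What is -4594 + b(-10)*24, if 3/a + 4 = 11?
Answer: -30406/7 ≈ -4343.7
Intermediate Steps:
a = 3/7 (a = 3/(-4 + 11) = 3/7 ≈ 0.42857)
b(G) = 3/7 - G
-4594 + b(-10)*24 = -4594 + (3/7 - 1*(-10))*24 = -4594 + (3/7 + 10)*24 = -4594 + (73/7)*24 = -4594 + 1752/7 = -30406/7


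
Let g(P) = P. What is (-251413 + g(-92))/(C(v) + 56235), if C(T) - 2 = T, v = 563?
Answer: -50301/11360 ≈ -4.4279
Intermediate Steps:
C(T) = 2 + T
(-251413 + g(-92))/(C(v) + 56235) = (-251413 - 92)/((2 + 563) + 56235) = -251505/(565 + 56235) = -251505/56800 = -251505*1/56800 = -50301/11360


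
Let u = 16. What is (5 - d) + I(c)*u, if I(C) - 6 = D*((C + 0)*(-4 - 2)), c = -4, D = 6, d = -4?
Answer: 2409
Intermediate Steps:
I(C) = 6 - 36*C (I(C) = 6 + 6*((C + 0)*(-4 - 2)) = 6 + 6*(C*(-6)) = 6 + 6*(-6*C) = 6 - 36*C)
(5 - d) + I(c)*u = (5 - 1*(-4)) + (6 - 36*(-4))*16 = (5 + 4) + (6 + 144)*16 = 9 + 150*16 = 9 + 2400 = 2409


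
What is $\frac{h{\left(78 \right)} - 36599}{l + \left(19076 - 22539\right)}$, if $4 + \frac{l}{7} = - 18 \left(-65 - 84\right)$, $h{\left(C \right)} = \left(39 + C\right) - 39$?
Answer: $- \frac{36521}{15283} \approx -2.3896$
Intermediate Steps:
$h{\left(C \right)} = C$
$l = 18746$ ($l = -28 + 7 \left(- 18 \left(-65 - 84\right)\right) = -28 + 7 \left(\left(-18\right) \left(-149\right)\right) = -28 + 7 \cdot 2682 = -28 + 18774 = 18746$)
$\frac{h{\left(78 \right)} - 36599}{l + \left(19076 - 22539\right)} = \frac{78 - 36599}{18746 + \left(19076 - 22539\right)} = - \frac{36521}{18746 - 3463} = - \frac{36521}{15283}$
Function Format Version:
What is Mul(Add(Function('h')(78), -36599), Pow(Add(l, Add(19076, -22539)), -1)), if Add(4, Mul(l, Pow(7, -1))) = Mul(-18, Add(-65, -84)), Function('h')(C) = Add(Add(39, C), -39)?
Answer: Rational(-36521, 15283) ≈ -2.3896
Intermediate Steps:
Function('h')(C) = C
l = 18746 (l = Add(-28, Mul(7, Mul(-18, Add(-65, -84)))) = Add(-28, Mul(7, Mul(-18, -149))) = Add(-28, Mul(7, 2682)) = Add(-28, 18774) = 18746)
Mul(Add(Function('h')(78), -36599), Pow(Add(l, Add(19076, -22539)), -1)) = Mul(Add(78, -36599), Pow(Add(18746, Add(19076, -22539)), -1)) = Mul(-36521, Pow(Add(18746, -3463), -1)) = Mul(-36521, Pow(15283, -1)) = Mul(-36521, Rational(1, 15283)) = Rational(-36521, 15283)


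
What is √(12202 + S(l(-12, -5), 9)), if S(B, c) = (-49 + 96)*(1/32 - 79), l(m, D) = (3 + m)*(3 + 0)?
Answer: √543390/8 ≈ 92.144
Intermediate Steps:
l(m, D) = 9 + 3*m (l(m, D) = (3 + m)*3 = 9 + 3*m)
S(B, c) = -118769/32 (S(B, c) = 47*(1/32 - 79) = 47*(-2527/32) = -118769/32)
√(12202 + S(l(-12, -5), 9)) = √(12202 - 118769/32) = √(271695/32) = √543390/8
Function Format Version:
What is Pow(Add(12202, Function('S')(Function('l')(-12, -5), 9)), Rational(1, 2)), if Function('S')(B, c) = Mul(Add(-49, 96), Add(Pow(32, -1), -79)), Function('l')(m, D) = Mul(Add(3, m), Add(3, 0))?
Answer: Mul(Rational(1, 8), Pow(543390, Rational(1, 2))) ≈ 92.144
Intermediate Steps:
Function('l')(m, D) = Add(9, Mul(3, m)) (Function('l')(m, D) = Mul(Add(3, m), 3) = Add(9, Mul(3, m)))
Function('S')(B, c) = Rational(-118769, 32) (Function('S')(B, c) = Mul(47, Add(Rational(1, 32), -79)) = Mul(47, Rational(-2527, 32)) = Rational(-118769, 32))
Pow(Add(12202, Function('S')(Function('l')(-12, -5), 9)), Rational(1, 2)) = Pow(Add(12202, Rational(-118769, 32)), Rational(1, 2)) = Pow(Rational(271695, 32), Rational(1, 2)) = Mul(Rational(1, 8), Pow(543390, Rational(1, 2)))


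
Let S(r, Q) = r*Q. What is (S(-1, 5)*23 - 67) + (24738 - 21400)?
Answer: 3156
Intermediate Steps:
S(r, Q) = Q*r
(S(-1, 5)*23 - 67) + (24738 - 21400) = ((5*(-1))*23 - 67) + (24738 - 21400) = (-5*23 - 67) + 3338 = (-115 - 67) + 3338 = -182 + 3338 = 3156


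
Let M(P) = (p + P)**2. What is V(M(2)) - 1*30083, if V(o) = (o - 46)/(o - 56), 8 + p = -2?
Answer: -120323/4 ≈ -30081.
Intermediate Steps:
p = -10 (p = -8 - 2 = -10)
M(P) = (-10 + P)**2
V(o) = (-46 + o)/(-56 + o)
V(M(2)) - 1*30083 = (-46 + (-10 + 2)**2)/(-56 + (-10 + 2)**2) - 1*30083 = (-46 + (-8)**2)/(-56 + (-8)**2) - 30083 = (-46 + 64)/(-56 + 64) - 30083 = 18/8 - 30083 = (1/8)*18 - 30083 = 9/4 - 30083 = -120323/4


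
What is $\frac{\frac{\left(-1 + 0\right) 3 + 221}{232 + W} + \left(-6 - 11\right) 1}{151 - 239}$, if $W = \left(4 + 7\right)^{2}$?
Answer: $\frac{5783}{31064} \approx 0.18616$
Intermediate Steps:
$W = 121$ ($W = 11^{2} = 121$)
$\frac{\frac{\left(-1 + 0\right) 3 + 221}{232 + W} + \left(-6 - 11\right) 1}{151 - 239} = \frac{\frac{\left(-1 + 0\right) 3 + 221}{232 + 121} + \left(-6 - 11\right) 1}{151 - 239} = \frac{\frac{\left(-1\right) 3 + 221}{353} - 17}{-88} = \left(\left(-3 + 221\right) \frac{1}{353} - 17\right) \left(- \frac{1}{88}\right) = \left(218 \cdot \frac{1}{353} - 17\right) \left(- \frac{1}{88}\right) = \left(\frac{218}{353} - 17\right) \left(- \frac{1}{88}\right) = \left(- \frac{5783}{353}\right) \left(- \frac{1}{88}\right) = \frac{5783}{31064}$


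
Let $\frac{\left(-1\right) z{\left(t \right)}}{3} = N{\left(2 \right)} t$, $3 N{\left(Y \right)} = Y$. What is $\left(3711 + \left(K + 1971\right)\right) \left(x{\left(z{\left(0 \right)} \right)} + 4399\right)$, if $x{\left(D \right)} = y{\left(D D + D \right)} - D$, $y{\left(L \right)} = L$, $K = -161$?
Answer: $24286879$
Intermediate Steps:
$N{\left(Y \right)} = \frac{Y}{3}$
$z{\left(t \right)} = - 2 t$ ($z{\left(t \right)} = - 3 \cdot \frac{1}{3} \cdot 2 t = - 3 \frac{2 t}{3} = - 2 t$)
$x{\left(D \right)} = D^{2}$ ($x{\left(D \right)} = \left(D D + D\right) - D = \left(D^{2} + D\right) - D = \left(D + D^{2}\right) - D = D^{2}$)
$\left(3711 + \left(K + 1971\right)\right) \left(x{\left(z{\left(0 \right)} \right)} + 4399\right) = \left(3711 + \left(-161 + 1971\right)\right) \left(\left(\left(-2\right) 0\right)^{2} + 4399\right) = \left(3711 + 1810\right) \left(0^{2} + 4399\right) = 5521 \left(0 + 4399\right) = 5521 \cdot 4399 = 24286879$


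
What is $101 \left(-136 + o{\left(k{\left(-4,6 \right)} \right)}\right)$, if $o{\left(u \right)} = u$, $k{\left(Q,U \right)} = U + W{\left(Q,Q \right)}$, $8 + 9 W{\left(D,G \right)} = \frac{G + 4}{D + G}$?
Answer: $- \frac{118978}{9} \approx -13220.0$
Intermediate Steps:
$W{\left(D,G \right)} = - \frac{8}{9} + \frac{4 + G}{9 \left(D + G\right)}$ ($W{\left(D,G \right)} = - \frac{8}{9} + \frac{\left(G + 4\right) \frac{1}{D + G}}{9} = - \frac{8}{9} + \frac{\left(4 + G\right) \frac{1}{D + G}}{9} = - \frac{8}{9} + \frac{\frac{1}{D + G} \left(4 + G\right)}{9} = - \frac{8}{9} + \frac{4 + G}{9 \left(D + G\right)}$)
$k{\left(Q,U \right)} = U + \frac{4 - 15 Q}{18 Q}$ ($k{\left(Q,U \right)} = U + \frac{4 - 8 Q - 7 Q}{9 \left(Q + Q\right)} = U + \frac{4 - 15 Q}{9 \cdot 2 Q} = U + \frac{\frac{1}{2 Q} \left(4 - 15 Q\right)}{9} = U + \frac{4 - 15 Q}{18 Q}$)
$101 \left(-136 + o{\left(k{\left(-4,6 \right)} \right)}\right) = 101 \left(-136 + \left(- \frac{5}{6} + 6 + \frac{2}{9 \left(-4\right)}\right)\right) = 101 \left(-136 + \left(- \frac{5}{6} + 6 + \frac{2}{9} \left(- \frac{1}{4}\right)\right)\right) = 101 \left(-136 - - \frac{46}{9}\right) = 101 \left(-136 + \frac{46}{9}\right) = 101 \left(- \frac{1178}{9}\right) = - \frac{118978}{9}$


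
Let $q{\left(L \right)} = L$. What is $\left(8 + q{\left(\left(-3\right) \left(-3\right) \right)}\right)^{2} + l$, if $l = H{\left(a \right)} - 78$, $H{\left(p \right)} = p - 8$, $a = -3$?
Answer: $200$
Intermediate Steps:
$H{\left(p \right)} = -8 + p$ ($H{\left(p \right)} = p - 8 = -8 + p$)
$l = -89$ ($l = \left(-8 - 3\right) - 78 = -11 - 78 = -89$)
$\left(8 + q{\left(\left(-3\right) \left(-3\right) \right)}\right)^{2} + l = \left(8 - -9\right)^{2} - 89 = \left(8 + 9\right)^{2} - 89 = 17^{2} - 89 = 289 - 89 = 200$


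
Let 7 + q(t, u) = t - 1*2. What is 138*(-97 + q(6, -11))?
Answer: -13800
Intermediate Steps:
q(t, u) = -9 + t (q(t, u) = -7 + (t - 1*2) = -7 + (t - 2) = -7 + (-2 + t) = -9 + t)
138*(-97 + q(6, -11)) = 138*(-97 + (-9 + 6)) = 138*(-97 - 3) = 138*(-100) = -13800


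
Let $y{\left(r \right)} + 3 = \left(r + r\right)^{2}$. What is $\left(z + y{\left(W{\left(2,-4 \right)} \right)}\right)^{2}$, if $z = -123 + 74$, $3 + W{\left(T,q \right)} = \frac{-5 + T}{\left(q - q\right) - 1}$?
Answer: $2704$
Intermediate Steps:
$W{\left(T,q \right)} = 2 - T$ ($W{\left(T,q \right)} = -3 + \frac{-5 + T}{\left(q - q\right) - 1} = -3 + \frac{-5 + T}{0 - 1} = -3 + \frac{-5 + T}{-1} = -3 + \left(-5 + T\right) \left(-1\right) = -3 - \left(-5 + T\right) = 2 - T$)
$z = -49$
$y{\left(r \right)} = -3 + 4 r^{2}$ ($y{\left(r \right)} = -3 + \left(r + r\right)^{2} = -3 + \left(2 r\right)^{2} = -3 + 4 r^{2}$)
$\left(z + y{\left(W{\left(2,-4 \right)} \right)}\right)^{2} = \left(-49 - \left(3 - 4 \left(2 - 2\right)^{2}\right)\right)^{2} = \left(-49 - \left(3 - 4 \cdot 0^{2}\right)\right)^{2} = \left(-49 + \left(-3 + 4 \cdot 0\right)\right)^{2} = \left(-49 + \left(-3 + 0\right)\right)^{2} = \left(-49 - 3\right)^{2} = \left(-52\right)^{2} = 2704$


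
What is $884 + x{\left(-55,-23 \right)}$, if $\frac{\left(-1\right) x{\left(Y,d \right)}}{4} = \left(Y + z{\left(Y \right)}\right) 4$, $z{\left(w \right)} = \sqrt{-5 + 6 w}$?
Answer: $1764 - 16 i \sqrt{335} \approx 1764.0 - 292.85 i$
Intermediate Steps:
$x{\left(Y,d \right)} = - 16 Y - 16 \sqrt{-5 + 6 Y}$ ($x{\left(Y,d \right)} = - 4 \left(Y + \sqrt{-5 + 6 Y}\right) 4 = - 4 \left(4 Y + 4 \sqrt{-5 + 6 Y}\right) = - 16 Y - 16 \sqrt{-5 + 6 Y}$)
$884 + x{\left(-55,-23 \right)} = 884 - \left(-880 + 16 \sqrt{-5 + 6 \left(-55\right)}\right) = 884 + \left(880 - 16 \sqrt{-5 - 330}\right) = 884 + \left(880 - 16 \sqrt{-335}\right) = 884 + \left(880 - 16 i \sqrt{335}\right) = 1764 - 16 i \sqrt{335}$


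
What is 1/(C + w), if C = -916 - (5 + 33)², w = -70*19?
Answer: -1/3690 ≈ -0.00027100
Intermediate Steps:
w = -1330
C = -2360 (C = -916 - 1*38² = -916 - 1*1444 = -916 - 1444 = -2360)
1/(C + w) = 1/(-2360 - 1330) = 1/(-3690) = -1/3690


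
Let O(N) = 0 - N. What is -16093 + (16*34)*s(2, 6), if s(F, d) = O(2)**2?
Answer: -13917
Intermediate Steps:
O(N) = -N
s(F, d) = 4 (s(F, d) = (-1*2)**2 = (-2)**2 = 4)
-16093 + (16*34)*s(2, 6) = -16093 + (16*34)*4 = -16093 + 544*4 = -16093 + 2176 = -13917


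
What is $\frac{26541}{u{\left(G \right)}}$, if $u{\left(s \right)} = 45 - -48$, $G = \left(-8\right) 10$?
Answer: $\frac{8847}{31} \approx 285.39$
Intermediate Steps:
$G = -80$
$u{\left(s \right)} = 93$ ($u{\left(s \right)} = 45 + 48 = 93$)
$\frac{26541}{u{\left(G \right)}} = \frac{26541}{93} = 26541 \cdot \frac{1}{93} = \frac{8847}{31}$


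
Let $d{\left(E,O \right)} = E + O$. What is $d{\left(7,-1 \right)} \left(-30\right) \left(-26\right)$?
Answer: $4680$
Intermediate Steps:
$d{\left(7,-1 \right)} \left(-30\right) \left(-26\right) = \left(7 - 1\right) \left(-30\right) \left(-26\right) = 6 \left(-30\right) \left(-26\right) = \left(-180\right) \left(-26\right) = 4680$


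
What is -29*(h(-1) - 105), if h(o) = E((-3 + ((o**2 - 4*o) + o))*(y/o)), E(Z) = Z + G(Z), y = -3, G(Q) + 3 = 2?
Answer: 2987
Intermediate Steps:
G(Q) = -1 (G(Q) = -3 + 2 = -1)
E(Z) = -1 + Z (E(Z) = Z - 1 = -1 + Z)
h(o) = -1 - 3*(-3 + o**2 - 3*o)/o (h(o) = -1 + (-3 + ((o**2 - 4*o) + o))*(-3/o) = -1 + (-3 + (o**2 - 3*o))*(-3/o) = -1 + (-3 + o**2 - 3*o)*(-3/o) = -1 - 3*(-3 + o**2 - 3*o)/o)
-29*(h(-1) - 105) = -29*((8 - 3*(-1) + 9/(-1)) - 105) = -29*((8 + 3 + 9*(-1)) - 105) = -29*((8 + 3 - 9) - 105) = -29*(2 - 105) = -29*(-103) = 2987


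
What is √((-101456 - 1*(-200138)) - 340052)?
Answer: I*√241370 ≈ 491.29*I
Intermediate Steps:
√((-101456 - 1*(-200138)) - 340052) = √((-101456 + 200138) - 340052) = √(98682 - 340052) = √(-241370) = I*√241370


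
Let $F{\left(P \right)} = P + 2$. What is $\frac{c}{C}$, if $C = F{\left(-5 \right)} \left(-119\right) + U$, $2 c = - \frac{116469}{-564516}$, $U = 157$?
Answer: $\frac{12941}{64480272} \approx 0.0002007$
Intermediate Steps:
$F{\left(P \right)} = 2 + P$
$c = \frac{12941}{125448}$ ($c = \frac{\left(-116469\right) \frac{1}{-564516}}{2} = \frac{\left(-116469\right) \left(- \frac{1}{564516}\right)}{2} = \frac{1}{2} \cdot \frac{12941}{62724} = \frac{12941}{125448} \approx 0.10316$)
$C = 514$ ($C = \left(2 - 5\right) \left(-119\right) + 157 = \left(-3\right) \left(-119\right) + 157 = 357 + 157 = 514$)
$\frac{c}{C} = \frac{12941}{125448 \cdot 514} = \frac{12941}{125448} \cdot \frac{1}{514} = \frac{12941}{64480272}$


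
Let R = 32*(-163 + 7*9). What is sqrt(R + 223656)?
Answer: 2*sqrt(55114) ≈ 469.53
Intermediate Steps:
R = -3200 (R = 32*(-163 + 63) = 32*(-100) = -3200)
sqrt(R + 223656) = sqrt(-3200 + 223656) = sqrt(220456) = 2*sqrt(55114)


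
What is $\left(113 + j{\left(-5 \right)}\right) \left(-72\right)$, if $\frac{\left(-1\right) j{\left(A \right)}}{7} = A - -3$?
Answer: $-9144$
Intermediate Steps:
$j{\left(A \right)} = -21 - 7 A$ ($j{\left(A \right)} = - 7 \left(A - -3\right) = - 7 \left(A + 3\right) = - 7 \left(3 + A\right) = -21 - 7 A$)
$\left(113 + j{\left(-5 \right)}\right) \left(-72\right) = \left(113 - -14\right) \left(-72\right) = \left(113 + \left(-21 + 35\right)\right) \left(-72\right) = \left(113 + 14\right) \left(-72\right) = 127 \left(-72\right) = -9144$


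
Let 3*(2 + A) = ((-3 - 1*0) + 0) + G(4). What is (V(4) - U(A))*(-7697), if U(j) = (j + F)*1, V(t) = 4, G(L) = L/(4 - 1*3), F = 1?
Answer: -107758/3 ≈ -35919.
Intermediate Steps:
G(L) = L (G(L) = L/(4 - 3) = L/1 = L*1 = L)
A = -5/3 (A = -2 + (((-3 - 1*0) + 0) + 4)/3 = -2 + (((-3 + 0) + 0) + 4)/3 = -2 + ((-3 + 0) + 4)/3 = -2 + (-3 + 4)/3 = -2 + (1/3)*1 = -2 + 1/3 = -5/3 ≈ -1.6667)
U(j) = 1 + j (U(j) = (j + 1)*1 = (1 + j)*1 = 1 + j)
(V(4) - U(A))*(-7697) = (4 - (1 - 5/3))*(-7697) = (4 - 1*(-2/3))*(-7697) = (4 + 2/3)*(-7697) = (14/3)*(-7697) = -107758/3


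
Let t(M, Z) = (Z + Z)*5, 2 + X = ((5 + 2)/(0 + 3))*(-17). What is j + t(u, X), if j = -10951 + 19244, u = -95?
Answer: 23629/3 ≈ 7876.3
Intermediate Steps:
X = -125/3 (X = -2 + ((5 + 2)/(0 + 3))*(-17) = -2 + (7/3)*(-17) = -2 - 119/3 = -125/3 ≈ -41.667)
t(M, Z) = 10*Z (t(M, Z) = (2*Z)*5 = 10*Z)
j = 8293
j + t(u, X) = 8293 + 10*(-125/3) = 8293 - 1250/3 = 23629/3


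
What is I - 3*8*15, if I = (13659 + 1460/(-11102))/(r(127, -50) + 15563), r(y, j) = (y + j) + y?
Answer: -31432321741/87522617 ≈ -359.13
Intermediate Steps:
r(y, j) = j + 2*y (r(y, j) = (j + y) + y = j + 2*y)
I = 75820379/87522617 (I = (13659 + 1460/(-11102))/((-50 + 2*127) + 15563) = (13659 + 1460*(-1/11102))/((-50 + 254) + 15563) = (13659 - 730/5551)/(204 + 15563) = (75820379/5551)/15767 = (75820379/5551)*(1/15767) = 75820379/87522617 ≈ 0.86629)
I - 3*8*15 = 75820379/87522617 - 3*8*15 = 75820379/87522617 - 24*15 = 75820379/87522617 - 1*360 = 75820379/87522617 - 360 = -31432321741/87522617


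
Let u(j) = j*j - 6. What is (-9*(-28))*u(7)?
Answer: 10836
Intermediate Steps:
u(j) = -6 + j² (u(j) = j² - 6 = -6 + j²)
(-9*(-28))*u(7) = (-9*(-28))*(-6 + 7²) = 252*(-6 + 49) = 252*43 = 10836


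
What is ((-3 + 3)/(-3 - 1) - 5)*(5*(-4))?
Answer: 100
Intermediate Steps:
((-3 + 3)/(-3 - 1) - 5)*(5*(-4)) = (0/(-4) - 5)*(-20) = (0*(-¼) - 5)*(-20) = (0 - 5)*(-20) = -5*(-20) = 100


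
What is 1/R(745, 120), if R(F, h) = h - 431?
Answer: -1/311 ≈ -0.0032154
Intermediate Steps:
R(F, h) = -431 + h
1/R(745, 120) = 1/(-431 + 120) = 1/(-311) = -1/311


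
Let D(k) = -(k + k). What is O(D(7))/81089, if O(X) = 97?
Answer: 97/81089 ≈ 0.0011962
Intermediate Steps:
D(k) = -2*k
O(D(7))/81089 = 97/81089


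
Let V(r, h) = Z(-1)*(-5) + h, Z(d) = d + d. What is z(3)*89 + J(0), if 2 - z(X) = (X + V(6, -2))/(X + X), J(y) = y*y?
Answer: 89/6 ≈ 14.833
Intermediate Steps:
J(y) = y²
Z(d) = 2*d
V(r, h) = 10 + h (V(r, h) = (2*(-1))*(-5) + h = -2*(-5) + h = 10 + h)
z(X) = 2 - (8 + X)/(2*X) (z(X) = 2 - (X + (10 - 2))/(X + X) = 2 - (X + 8)/(2*X) = 2 - (8 + X)*1/(2*X) = 2 - (8 + X)/(2*X))
z(3)*89 + J(0) = (3/2 - 4/3)*89 + 0² = (3/2 - 4*⅓)*89 + 0 = (3/2 - 4/3)*89 + 0 = (⅙)*89 + 0 = 89/6 + 0 = 89/6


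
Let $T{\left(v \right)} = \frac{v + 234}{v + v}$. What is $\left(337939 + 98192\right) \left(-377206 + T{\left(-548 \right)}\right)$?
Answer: $- \frac{90152085559761}{548} \approx -1.6451 \cdot 10^{11}$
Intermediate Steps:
$T{\left(v \right)} = \frac{234 + v}{2 v}$
$\left(337939 + 98192\right) \left(-377206 + T{\left(-548 \right)}\right) = \left(337939 + 98192\right) \left(-377206 + \frac{234 - 548}{2 \left(-548\right)}\right) = 436131 \left(-377206 + \frac{1}{2} \left(- \frac{1}{548}\right) \left(-314\right)\right) = 436131 \left(-377206 + \frac{157}{548}\right) = 436131 \left(- \frac{206708731}{548}\right) = - \frac{90152085559761}{548}$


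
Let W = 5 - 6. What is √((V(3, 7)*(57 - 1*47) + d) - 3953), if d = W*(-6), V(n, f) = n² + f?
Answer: I*√3787 ≈ 61.539*I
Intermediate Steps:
W = -1
V(n, f) = f + n²
d = 6 (d = -1*(-6) = 6)
√((V(3, 7)*(57 - 1*47) + d) - 3953) = √(((7 + 3²)*(57 - 1*47) + 6) - 3953) = √(((7 + 9)*(57 - 47) + 6) - 3953) = √((16*10 + 6) - 3953) = √((160 + 6) - 3953) = √(166 - 3953) = √(-3787) = I*√3787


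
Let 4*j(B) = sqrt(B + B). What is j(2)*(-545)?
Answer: -545/2 ≈ -272.50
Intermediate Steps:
j(B) = sqrt(2)*sqrt(B)/4 (j(B) = sqrt(B + B)/4 = sqrt(2*B)/4 = (sqrt(2)*sqrt(B))/4 = sqrt(2)*sqrt(B)/4)
j(2)*(-545) = (sqrt(2)*sqrt(2)/4)*(-545) = (1/2)*(-545) = -545/2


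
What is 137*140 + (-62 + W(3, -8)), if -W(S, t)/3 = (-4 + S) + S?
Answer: 19112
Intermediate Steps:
W(S, t) = 12 - 6*S (W(S, t) = -3*((-4 + S) + S) = -3*(-4 + 2*S) = 12 - 6*S)
137*140 + (-62 + W(3, -8)) = 137*140 + (-62 + (12 - 6*3)) = 19180 + (-62 + (12 - 18)) = 19180 + (-62 - 6) = 19180 - 68 = 19112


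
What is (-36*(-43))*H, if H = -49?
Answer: -75852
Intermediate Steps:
(-36*(-43))*H = -36*(-43)*(-49) = 1548*(-49) = -75852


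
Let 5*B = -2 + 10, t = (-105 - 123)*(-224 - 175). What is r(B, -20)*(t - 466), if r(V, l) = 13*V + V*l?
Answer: -5068336/5 ≈ -1.0137e+6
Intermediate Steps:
t = 90972 (t = -228*(-399) = 90972)
B = 8/5 (B = (-2 + 10)/5 = (⅕)*8 = 8/5 ≈ 1.6000)
r(B, -20)*(t - 466) = (8*(13 - 20)/5)*(90972 - 466) = ((8/5)*(-7))*90506 = -56/5*90506 = -5068336/5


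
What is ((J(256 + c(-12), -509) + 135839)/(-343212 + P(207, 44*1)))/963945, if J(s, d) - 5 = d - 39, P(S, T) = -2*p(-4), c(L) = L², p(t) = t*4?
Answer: -33824/82701661275 ≈ -4.0899e-7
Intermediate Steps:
p(t) = 4*t
P(S, T) = 32 (P(S, T) = -8*(-4) = -2*(-16) = 32)
J(s, d) = -34 + d (J(s, d) = 5 + (d - 39) = 5 + (-39 + d) = -34 + d)
((J(256 + c(-12), -509) + 135839)/(-343212 + P(207, 44*1)))/963945 = (((-34 - 509) + 135839)/(-343212 + 32))/963945 = ((-543 + 135839)/(-343180))*(1/963945) = (135296*(-1/343180))*(1/963945) = -33824/85795*1/963945 = -33824/82701661275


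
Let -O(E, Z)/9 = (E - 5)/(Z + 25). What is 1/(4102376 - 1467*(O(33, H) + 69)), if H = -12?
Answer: 13/52384673 ≈ 2.4816e-7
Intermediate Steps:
O(E, Z) = -9*(-5 + E)/(25 + Z) (O(E, Z) = -9*(E - 5)/(Z + 25) = -9*(-5 + E)/(25 + Z))
1/(4102376 - 1467*(O(33, H) + 69)) = 1/(4102376 - 1467*(9*(5 - 1*33)/(25 - 12) + 69)) = 1/(4102376 - 1467*(9*(5 - 33)/13 + 69)) = 1/(4102376 - 1467*(9*(1/13)*(-28) + 69)) = 1/(4102376 - 1467*(-252/13 + 69)) = 1/(4102376 - 1467*645/13) = 1/(4102376 - 946215/13) = 1/(52384673/13) = 13/52384673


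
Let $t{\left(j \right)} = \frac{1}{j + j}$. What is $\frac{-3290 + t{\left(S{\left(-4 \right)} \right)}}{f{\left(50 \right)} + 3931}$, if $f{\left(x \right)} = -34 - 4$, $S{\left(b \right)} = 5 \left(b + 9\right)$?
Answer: $- \frac{164499}{194650} \approx -0.8451$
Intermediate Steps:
$S{\left(b \right)} = 45 + 5 b$ ($S{\left(b \right)} = 5 \left(9 + b\right) = 45 + 5 b$)
$t{\left(j \right)} = \frac{1}{2 j}$
$f{\left(x \right)} = -38$ ($f{\left(x \right)} = -34 - 4 = -38$)
$\frac{-3290 + t{\left(S{\left(-4 \right)} \right)}}{f{\left(50 \right)} + 3931} = \frac{-3290 + \frac{1}{2 \left(45 + 5 \left(-4\right)\right)}}{-38 + 3931} = \frac{-3290 + \frac{1}{2 \left(45 - 20\right)}}{3893} = \left(-3290 + \frac{1}{2 \cdot 25}\right) \frac{1}{3893} = \left(-3290 + \frac{1}{2} \cdot \frac{1}{25}\right) \frac{1}{3893} = \left(-3290 + \frac{1}{50}\right) \frac{1}{3893} = \left(- \frac{164499}{50}\right) \frac{1}{3893} = - \frac{164499}{194650}$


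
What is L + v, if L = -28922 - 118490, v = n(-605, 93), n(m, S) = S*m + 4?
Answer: -203673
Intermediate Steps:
n(m, S) = 4 + S*m
v = -56261 (v = 4 + 93*(-605) = 4 - 56265 = -56261)
L = -147412
L + v = -147412 - 56261 = -203673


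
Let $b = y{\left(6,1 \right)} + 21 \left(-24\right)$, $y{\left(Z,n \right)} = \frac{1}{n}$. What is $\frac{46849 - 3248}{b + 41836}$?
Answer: $\frac{43601}{41333} \approx 1.0549$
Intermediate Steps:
$b = -503$ ($b = 1^{-1} + 21 \left(-24\right) = 1 - 504 = -503$)
$\frac{46849 - 3248}{b + 41836} = \frac{46849 - 3248}{-503 + 41836} = \frac{43601}{41333}$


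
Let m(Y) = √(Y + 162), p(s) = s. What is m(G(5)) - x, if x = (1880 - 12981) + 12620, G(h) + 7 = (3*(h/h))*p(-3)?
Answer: -1519 + √146 ≈ -1506.9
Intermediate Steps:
G(h) = -16 (G(h) = -7 + (3*(h/h))*(-3) = -7 + (3*1)*(-3) = -7 + 3*(-3) = -7 - 9 = -16)
x = 1519 (x = -11101 + 12620 = 1519)
m(Y) = √(162 + Y)
m(G(5)) - x = √(162 - 16) - 1*1519 = √146 - 1519 = -1519 + √146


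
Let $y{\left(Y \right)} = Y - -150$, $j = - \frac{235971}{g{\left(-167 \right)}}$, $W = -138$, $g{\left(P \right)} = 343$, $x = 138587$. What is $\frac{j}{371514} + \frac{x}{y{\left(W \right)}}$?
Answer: $\frac{2943340307437}{254858604} \approx 11549.0$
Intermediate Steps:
$j = - \frac{235971}{343} \approx -687.96$
$y{\left(Y \right)} = 150 + Y$ ($y{\left(Y \right)} = Y + 150 = 150 + Y$)
$\frac{j}{371514} + \frac{x}{y{\left(W \right)}} = - \frac{235971}{343 \cdot 371514} + \frac{138587}{150 - 138} = \left(- \frac{235971}{343}\right) \frac{1}{371514} + \frac{138587}{12} = - \frac{78657}{42476434} + 138587 \cdot \frac{1}{12} = - \frac{78657}{42476434} + \frac{138587}{12} = \frac{2943340307437}{254858604}$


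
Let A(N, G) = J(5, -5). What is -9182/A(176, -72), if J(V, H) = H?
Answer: 9182/5 ≈ 1836.4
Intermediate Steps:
A(N, G) = -5
-9182/A(176, -72) = -9182/(-5) = -9182*(-⅕) = 9182/5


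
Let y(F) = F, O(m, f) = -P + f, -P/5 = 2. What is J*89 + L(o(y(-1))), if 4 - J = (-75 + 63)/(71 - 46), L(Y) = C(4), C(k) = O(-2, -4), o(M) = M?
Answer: 10118/25 ≈ 404.72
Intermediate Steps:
P = -10 (P = -5*2 = -10)
O(m, f) = 10 + f (O(m, f) = -1*(-10) + f = 10 + f)
C(k) = 6 (C(k) = 10 - 4 = 6)
L(Y) = 6
J = 112/25 (J = 4 - (-75 + 63)/(71 - 46) = 4 - (-12)/25 = 4 - 1*(-12/25) = 4 + 12/25 = 112/25 ≈ 4.4800)
J*89 + L(o(y(-1))) = (112/25)*89 + 6 = 9968/25 + 6 = 10118/25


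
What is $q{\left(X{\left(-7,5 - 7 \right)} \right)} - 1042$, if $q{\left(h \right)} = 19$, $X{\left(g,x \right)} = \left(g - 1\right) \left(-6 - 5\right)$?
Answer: $-1023$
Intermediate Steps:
$X{\left(g,x \right)} = 11 - 11 g$ ($X{\left(g,x \right)} = \left(-1 + g\right) \left(-11\right) = 11 - 11 g$)
$q{\left(X{\left(-7,5 - 7 \right)} \right)} - 1042 = 19 - 1042 = -1023$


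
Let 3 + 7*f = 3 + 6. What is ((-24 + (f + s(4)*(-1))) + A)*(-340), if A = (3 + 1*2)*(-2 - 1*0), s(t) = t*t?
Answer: 116960/7 ≈ 16709.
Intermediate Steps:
f = 6/7 (f = -3/7 + (3 + 6)/7 = -3/7 + (1/7)*9 = -3/7 + 9/7 = 6/7 ≈ 0.85714)
s(t) = t**2
A = -10 (A = (3 + 2)*(-2 + 0) = 5*(-2) = -10)
((-24 + (f + s(4)*(-1))) + A)*(-340) = ((-24 + (6/7 + 4**2*(-1))) - 10)*(-340) = ((-24 + (6/7 + 16*(-1))) - 10)*(-340) = ((-24 + (6/7 - 16)) - 10)*(-340) = ((-24 - 106/7) - 10)*(-340) = (-274/7 - 10)*(-340) = -344/7*(-340) = 116960/7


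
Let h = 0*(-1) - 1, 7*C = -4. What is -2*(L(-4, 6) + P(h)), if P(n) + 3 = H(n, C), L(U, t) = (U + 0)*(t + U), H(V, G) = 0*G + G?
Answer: 162/7 ≈ 23.143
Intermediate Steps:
C = -4/7 (C = (⅐)*(-4) = -4/7 ≈ -0.57143)
h = -1 (h = 0 - 1 = -1)
H(V, G) = G (H(V, G) = 0 + G = G)
L(U, t) = U*(U + t)
P(n) = -25/7 (P(n) = -3 - 4/7 = -25/7)
-2*(L(-4, 6) + P(h)) = -2*(-4*(-4 + 6) - 25/7) = -2*(-4*2 - 25/7) = -2*(-8 - 25/7) = -2*(-81/7) = 162/7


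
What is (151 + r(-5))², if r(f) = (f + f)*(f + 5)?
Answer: 22801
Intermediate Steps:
r(f) = 2*f*(5 + f) (r(f) = (2*f)*(5 + f) = 2*f*(5 + f))
(151 + r(-5))² = (151 + 2*(-5)*(5 - 5))² = (151 + 2*(-5)*0)² = (151 + 0)² = 151² = 22801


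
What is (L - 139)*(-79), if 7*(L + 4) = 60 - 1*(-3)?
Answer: 10586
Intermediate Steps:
L = 5 (L = -4 + (60 - 1*(-3))/7 = -4 + (60 + 3)/7 = -4 + (⅐)*63 = -4 + 9 = 5)
(L - 139)*(-79) = (5 - 139)*(-79) = -134*(-79) = 10586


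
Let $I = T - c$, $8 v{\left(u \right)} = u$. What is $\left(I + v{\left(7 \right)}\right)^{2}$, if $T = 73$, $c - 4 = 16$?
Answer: $\frac{185761}{64} \approx 2902.5$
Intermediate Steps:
$c = 20$ ($c = 4 + 16 = 20$)
$v{\left(u \right)} = \frac{u}{8}$
$I = 53$ ($I = 73 - 20 = 53$)
$\left(I + v{\left(7 \right)}\right)^{2} = \left(53 + \frac{1}{8} \cdot 7\right)^{2} = \left(53 + \frac{7}{8}\right)^{2} = \left(\frac{431}{8}\right)^{2} = \frac{185761}{64}$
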